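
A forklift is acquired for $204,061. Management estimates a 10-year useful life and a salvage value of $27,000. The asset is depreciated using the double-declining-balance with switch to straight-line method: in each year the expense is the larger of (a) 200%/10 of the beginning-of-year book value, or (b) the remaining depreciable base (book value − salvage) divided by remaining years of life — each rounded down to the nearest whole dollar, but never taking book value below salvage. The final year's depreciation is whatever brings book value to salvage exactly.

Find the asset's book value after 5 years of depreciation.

$66,868

Depreciable base = $204,061 − $27,000 = $177,061.
Year 1: DB = ⌊$204,061 × 200%/10⌋ = $40,812; SL = ⌊$177,061/10⌋ = $17,706 → take DB $40,812. Book value $163,249.
Year 2: DB = ⌊$163,249 × 200%/10⌋ = $32,649; SL = ⌊$136,249/9⌋ = $15,138 → take DB $32,649. Book value $130,600.
Year 3: DB = ⌊$130,600 × 200%/10⌋ = $26,120; SL = ⌊$103,600/8⌋ = $12,950 → take DB $26,120. Book value $104,480.
Year 4: DB = ⌊$104,480 × 200%/10⌋ = $20,896; SL = ⌊$77,480/7⌋ = $11,068 → take DB $20,896. Book value $83,584.
Year 5: DB = ⌊$83,584 × 200%/10⌋ = $16,716; SL = ⌊$56,584/6⌋ = $9,430 → take DB $16,716. Book value $66,868.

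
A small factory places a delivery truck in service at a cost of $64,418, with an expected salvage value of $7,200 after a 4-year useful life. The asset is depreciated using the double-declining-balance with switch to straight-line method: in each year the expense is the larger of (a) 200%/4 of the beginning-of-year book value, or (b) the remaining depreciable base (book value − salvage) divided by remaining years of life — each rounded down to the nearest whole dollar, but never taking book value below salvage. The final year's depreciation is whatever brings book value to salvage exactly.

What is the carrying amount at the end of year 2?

Depreciable base = $64,418 − $7,200 = $57,218.
Year 1: DB = ⌊$64,418 × 200%/4⌋ = $32,209; SL = ⌊$57,218/4⌋ = $14,304 → take DB $32,209. Book value $32,209.
Year 2: DB = ⌊$32,209 × 200%/4⌋ = $16,104; SL = ⌊$25,009/3⌋ = $8,336 → take DB $16,104. Book value $16,105.

$16,105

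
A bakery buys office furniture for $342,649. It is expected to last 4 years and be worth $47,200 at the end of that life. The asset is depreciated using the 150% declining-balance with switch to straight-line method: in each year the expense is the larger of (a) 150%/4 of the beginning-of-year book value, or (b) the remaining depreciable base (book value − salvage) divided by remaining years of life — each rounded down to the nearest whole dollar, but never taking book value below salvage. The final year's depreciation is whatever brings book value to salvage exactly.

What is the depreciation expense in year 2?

Depreciable base = $342,649 − $47,200 = $295,449.
Year 1: DB = ⌊$342,649 × 150%/4⌋ = $128,493; SL = ⌊$295,449/4⌋ = $73,862 → take DB $128,493. Book value $214,156.
Year 2: DB = ⌊$214,156 × 150%/4⌋ = $80,308; SL = ⌊$166,956/3⌋ = $55,652 → take DB $80,308. Book value $133,848.

$80,308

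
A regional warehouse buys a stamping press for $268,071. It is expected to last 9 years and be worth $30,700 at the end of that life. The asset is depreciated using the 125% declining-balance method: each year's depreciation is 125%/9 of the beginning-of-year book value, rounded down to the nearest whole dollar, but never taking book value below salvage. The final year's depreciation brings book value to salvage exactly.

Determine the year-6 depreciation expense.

$17,628

Depreciable base = $268,071 − $30,700 = $237,371.
Year 1: ⌊$268,071 × 125%/9⌋ = $37,232. Book value $230,839.
Year 2: ⌊$230,839 × 125%/9⌋ = $32,060. Book value $198,779.
Year 3: ⌊$198,779 × 125%/9⌋ = $27,608. Book value $171,171.
Year 4: ⌊$171,171 × 125%/9⌋ = $23,773. Book value $147,398.
Year 5: ⌊$147,398 × 125%/9⌋ = $20,471. Book value $126,927.
Year 6: ⌊$126,927 × 125%/9⌋ = $17,628. Book value $109,299.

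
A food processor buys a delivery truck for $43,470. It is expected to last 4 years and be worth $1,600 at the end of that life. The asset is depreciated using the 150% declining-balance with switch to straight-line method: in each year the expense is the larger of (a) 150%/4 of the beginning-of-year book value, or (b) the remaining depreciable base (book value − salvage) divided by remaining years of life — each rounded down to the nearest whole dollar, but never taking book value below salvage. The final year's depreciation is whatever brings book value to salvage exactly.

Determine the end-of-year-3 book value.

Depreciable base = $43,470 − $1,600 = $41,870.
Year 1: DB = ⌊$43,470 × 150%/4⌋ = $16,301; SL = ⌊$41,870/4⌋ = $10,467 → take DB $16,301. Book value $27,169.
Year 2: DB = ⌊$27,169 × 150%/4⌋ = $10,188; SL = ⌊$25,569/3⌋ = $8,523 → take DB $10,188. Book value $16,981.
Year 3: DB = ⌊$16,981 × 150%/4⌋ = $6,367; SL = ⌊$15,381/2⌋ = $7,690 → take SL $7,690. Book value $9,291.

$9,291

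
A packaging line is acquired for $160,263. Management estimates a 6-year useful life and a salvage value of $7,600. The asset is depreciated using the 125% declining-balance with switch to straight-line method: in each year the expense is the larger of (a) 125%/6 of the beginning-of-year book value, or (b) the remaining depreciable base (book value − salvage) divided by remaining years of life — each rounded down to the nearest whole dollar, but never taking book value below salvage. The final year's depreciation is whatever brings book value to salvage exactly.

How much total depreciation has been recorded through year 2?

$59,820

Depreciable base = $160,263 − $7,600 = $152,663.
Year 1: DB = ⌊$160,263 × 125%/6⌋ = $33,388; SL = ⌊$152,663/6⌋ = $25,443 → take DB $33,388. Book value $126,875.
Year 2: DB = ⌊$126,875 × 125%/6⌋ = $26,432; SL = ⌊$119,275/5⌋ = $23,855 → take DB $26,432. Book value $100,443.
Accumulated through year 2 = $160,263 − $100,443 = $59,820.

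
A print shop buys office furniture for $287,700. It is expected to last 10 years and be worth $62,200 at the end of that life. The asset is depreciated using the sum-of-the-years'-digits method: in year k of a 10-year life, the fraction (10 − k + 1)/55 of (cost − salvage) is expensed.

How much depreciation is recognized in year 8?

Depreciable base = $287,700 − $62,200 = $225,500.
Sum of the years' digits = 10+9+8+7+6+5+4+3+2+1 = 55.
Year 1: $225,500 × 10/55 = $41,000. Book value $246,700.
Year 2: $225,500 × 9/55 = $36,900. Book value $209,800.
Year 3: $225,500 × 8/55 = $32,800. Book value $177,000.
Year 4: $225,500 × 7/55 = $28,700. Book value $148,300.
Year 5: $225,500 × 6/55 = $24,600. Book value $123,700.
Year 6: $225,500 × 5/55 = $20,500. Book value $103,200.
Year 7: $225,500 × 4/55 = $16,400. Book value $86,800.
Year 8: $225,500 × 3/55 = $12,300. Book value $74,500.

$12,300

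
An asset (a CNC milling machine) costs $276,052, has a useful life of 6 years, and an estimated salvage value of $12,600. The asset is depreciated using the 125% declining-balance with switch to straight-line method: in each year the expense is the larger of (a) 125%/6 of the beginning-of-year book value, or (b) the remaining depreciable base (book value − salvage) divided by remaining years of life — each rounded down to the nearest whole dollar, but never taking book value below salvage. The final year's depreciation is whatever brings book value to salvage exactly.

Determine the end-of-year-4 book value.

Depreciable base = $276,052 − $12,600 = $263,452.
Year 1: DB = ⌊$276,052 × 125%/6⌋ = $57,510; SL = ⌊$263,452/6⌋ = $43,908 → take DB $57,510. Book value $218,542.
Year 2: DB = ⌊$218,542 × 125%/6⌋ = $45,529; SL = ⌊$205,942/5⌋ = $41,188 → take DB $45,529. Book value $173,013.
Year 3: DB = ⌊$173,013 × 125%/6⌋ = $36,044; SL = ⌊$160,413/4⌋ = $40,103 → take SL $40,103. Book value $132,910.
Year 4: DB = ⌊$132,910 × 125%/6⌋ = $27,689; SL = ⌊$120,310/3⌋ = $40,103 → take SL $40,103. Book value $92,807.

$92,807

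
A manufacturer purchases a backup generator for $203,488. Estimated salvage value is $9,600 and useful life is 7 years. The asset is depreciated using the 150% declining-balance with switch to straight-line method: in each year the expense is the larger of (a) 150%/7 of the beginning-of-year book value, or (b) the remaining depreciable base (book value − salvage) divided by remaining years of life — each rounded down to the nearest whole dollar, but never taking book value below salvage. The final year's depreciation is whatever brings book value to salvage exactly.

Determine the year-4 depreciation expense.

Depreciable base = $203,488 − $9,600 = $193,888.
Year 1: DB = ⌊$203,488 × 150%/7⌋ = $43,604; SL = ⌊$193,888/7⌋ = $27,698 → take DB $43,604. Book value $159,884.
Year 2: DB = ⌊$159,884 × 150%/7⌋ = $34,260; SL = ⌊$150,284/6⌋ = $25,047 → take DB $34,260. Book value $125,624.
Year 3: DB = ⌊$125,624 × 150%/7⌋ = $26,919; SL = ⌊$116,024/5⌋ = $23,204 → take DB $26,919. Book value $98,705.
Year 4: DB = ⌊$98,705 × 150%/7⌋ = $21,151; SL = ⌊$89,105/4⌋ = $22,276 → take SL $22,276. Book value $76,429.

$22,276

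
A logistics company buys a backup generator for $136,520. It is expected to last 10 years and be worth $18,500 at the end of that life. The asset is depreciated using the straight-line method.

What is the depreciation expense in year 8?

Depreciable base = $136,520 − $18,500 = $118,020.
Annual expense = $118,020 / 10 = $11,802.

$11,802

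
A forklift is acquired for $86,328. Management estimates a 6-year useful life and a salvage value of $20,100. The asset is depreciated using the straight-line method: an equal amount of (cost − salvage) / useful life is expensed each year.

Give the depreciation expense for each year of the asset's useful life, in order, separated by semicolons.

$11,038; $11,038; $11,038; $11,038; $11,038; $11,038

Depreciable base = $86,328 − $20,100 = $66,228.
Annual expense = $66,228 / 6 = $11,038.
End of year 1: book value $75,290.
End of year 2: book value $64,252.
End of year 3: book value $53,214.
End of year 4: book value $42,176.
End of year 5: book value $31,138.
End of year 6: book value $20,100.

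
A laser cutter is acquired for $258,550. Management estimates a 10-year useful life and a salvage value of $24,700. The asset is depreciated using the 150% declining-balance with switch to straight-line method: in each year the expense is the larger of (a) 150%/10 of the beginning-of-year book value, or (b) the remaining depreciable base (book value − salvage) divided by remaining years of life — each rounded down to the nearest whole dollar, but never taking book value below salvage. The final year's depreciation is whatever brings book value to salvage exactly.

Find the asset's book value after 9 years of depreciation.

$42,705

Depreciable base = $258,550 − $24,700 = $233,850.
Year 1: DB = ⌊$258,550 × 150%/10⌋ = $38,782; SL = ⌊$233,850/10⌋ = $23,385 → take DB $38,782. Book value $219,768.
Year 2: DB = ⌊$219,768 × 150%/10⌋ = $32,965; SL = ⌊$195,068/9⌋ = $21,674 → take DB $32,965. Book value $186,803.
Year 3: DB = ⌊$186,803 × 150%/10⌋ = $28,020; SL = ⌊$162,103/8⌋ = $20,262 → take DB $28,020. Book value $158,783.
Year 4: DB = ⌊$158,783 × 150%/10⌋ = $23,817; SL = ⌊$134,083/7⌋ = $19,154 → take DB $23,817. Book value $134,966.
Year 5: DB = ⌊$134,966 × 150%/10⌋ = $20,244; SL = ⌊$110,266/6⌋ = $18,377 → take DB $20,244. Book value $114,722.
Year 6: DB = ⌊$114,722 × 150%/10⌋ = $17,208; SL = ⌊$90,022/5⌋ = $18,004 → take SL $18,004. Book value $96,718.
Year 7: DB = ⌊$96,718 × 150%/10⌋ = $14,507; SL = ⌊$72,018/4⌋ = $18,004 → take SL $18,004. Book value $78,714.
Year 8: DB = ⌊$78,714 × 150%/10⌋ = $11,807; SL = ⌊$54,014/3⌋ = $18,004 → take SL $18,004. Book value $60,710.
Year 9: DB = ⌊$60,710 × 150%/10⌋ = $9,106; SL = ⌊$36,010/2⌋ = $18,005 → take SL $18,005. Book value $42,705.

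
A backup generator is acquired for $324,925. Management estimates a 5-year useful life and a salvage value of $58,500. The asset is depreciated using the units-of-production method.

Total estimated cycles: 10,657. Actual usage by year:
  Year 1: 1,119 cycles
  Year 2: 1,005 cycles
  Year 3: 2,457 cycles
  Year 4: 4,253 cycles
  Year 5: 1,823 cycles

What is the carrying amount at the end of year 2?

Depreciable base = $324,925 − $58,500 = $266,425.
Rate = $266,425 / 10,657 cycles = $25 per cycle.
Year 1: 1,119 × $25 = $27,975. Book value $296,950.
Year 2: 1,005 × $25 = $25,125. Book value $271,825.

$271,825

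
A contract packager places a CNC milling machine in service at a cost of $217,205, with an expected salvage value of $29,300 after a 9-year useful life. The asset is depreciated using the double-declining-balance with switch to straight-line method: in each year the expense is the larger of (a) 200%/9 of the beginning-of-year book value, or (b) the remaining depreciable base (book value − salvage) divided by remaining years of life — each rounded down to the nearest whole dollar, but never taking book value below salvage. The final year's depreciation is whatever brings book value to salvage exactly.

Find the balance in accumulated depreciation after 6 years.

$169,119

Depreciable base = $217,205 − $29,300 = $187,905.
Year 1: DB = ⌊$217,205 × 200%/9⌋ = $48,267; SL = ⌊$187,905/9⌋ = $20,878 → take DB $48,267. Book value $168,938.
Year 2: DB = ⌊$168,938 × 200%/9⌋ = $37,541; SL = ⌊$139,638/8⌋ = $17,454 → take DB $37,541. Book value $131,397.
Year 3: DB = ⌊$131,397 × 200%/9⌋ = $29,199; SL = ⌊$102,097/7⌋ = $14,585 → take DB $29,199. Book value $102,198.
Year 4: DB = ⌊$102,198 × 200%/9⌋ = $22,710; SL = ⌊$72,898/6⌋ = $12,149 → take DB $22,710. Book value $79,488.
Year 5: DB = ⌊$79,488 × 200%/9⌋ = $17,664; SL = ⌊$50,188/5⌋ = $10,037 → take DB $17,664. Book value $61,824.
Year 6: DB = ⌊$61,824 × 200%/9⌋ = $13,738; SL = ⌊$32,524/4⌋ = $8,131 → take DB $13,738. Book value $48,086.
Accumulated through year 6 = $217,205 − $48,086 = $169,119.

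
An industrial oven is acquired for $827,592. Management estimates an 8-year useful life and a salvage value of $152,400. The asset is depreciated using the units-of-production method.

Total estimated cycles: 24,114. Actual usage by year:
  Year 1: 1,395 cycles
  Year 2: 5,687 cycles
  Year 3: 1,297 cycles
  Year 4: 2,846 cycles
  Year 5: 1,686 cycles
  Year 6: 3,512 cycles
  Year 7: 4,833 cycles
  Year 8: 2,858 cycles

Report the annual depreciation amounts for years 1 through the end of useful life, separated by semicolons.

Depreciable base = $827,592 − $152,400 = $675,192.
Rate = $675,192 / 24,114 cycles = $28 per cycle.
Year 1: 1,395 × $28 = $39,060. Book value $788,532.
Year 2: 5,687 × $28 = $159,236. Book value $629,296.
Year 3: 1,297 × $28 = $36,316. Book value $592,980.
Year 4: 2,846 × $28 = $79,688. Book value $513,292.
Year 5: 1,686 × $28 = $47,208. Book value $466,084.
Year 6: 3,512 × $28 = $98,336. Book value $367,748.
Year 7: 4,833 × $28 = $135,324. Book value $232,424.
Year 8: 2,858 × $28 = $80,024. Book value $152,400.

$39,060; $159,236; $36,316; $79,688; $47,208; $98,336; $135,324; $80,024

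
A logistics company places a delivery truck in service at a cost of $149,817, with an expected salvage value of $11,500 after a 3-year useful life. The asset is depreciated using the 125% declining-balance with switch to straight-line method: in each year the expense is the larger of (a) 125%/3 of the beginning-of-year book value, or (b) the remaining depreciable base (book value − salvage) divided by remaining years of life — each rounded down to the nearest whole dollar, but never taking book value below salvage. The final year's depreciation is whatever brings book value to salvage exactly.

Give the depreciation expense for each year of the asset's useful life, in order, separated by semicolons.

$62,423; $37,947; $37,947

Depreciable base = $149,817 − $11,500 = $138,317.
Year 1: DB = ⌊$149,817 × 125%/3⌋ = $62,423; SL = ⌊$138,317/3⌋ = $46,105 → take DB $62,423. Book value $87,394.
Year 2: DB = ⌊$87,394 × 125%/3⌋ = $36,414; SL = ⌊$75,894/2⌋ = $37,947 → take SL $37,947. Book value $49,447.
Year 3 (final): $49,447 − $11,500 = $37,947. Book value $11,500.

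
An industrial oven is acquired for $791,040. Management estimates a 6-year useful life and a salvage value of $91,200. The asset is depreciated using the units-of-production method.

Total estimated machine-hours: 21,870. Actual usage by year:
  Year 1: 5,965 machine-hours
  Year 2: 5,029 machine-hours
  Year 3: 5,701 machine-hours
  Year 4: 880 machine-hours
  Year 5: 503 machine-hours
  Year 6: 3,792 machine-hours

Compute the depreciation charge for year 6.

Depreciable base = $791,040 − $91,200 = $699,840.
Rate = $699,840 / 21,870 machine-hours = $32 per machine-hour.
Year 1: 5,965 × $32 = $190,880. Book value $600,160.
Year 2: 5,029 × $32 = $160,928. Book value $439,232.
Year 3: 5,701 × $32 = $182,432. Book value $256,800.
Year 4: 880 × $32 = $28,160. Book value $228,640.
Year 5: 503 × $32 = $16,096. Book value $212,544.
Year 6: 3,792 × $32 = $121,344. Book value $91,200.

$121,344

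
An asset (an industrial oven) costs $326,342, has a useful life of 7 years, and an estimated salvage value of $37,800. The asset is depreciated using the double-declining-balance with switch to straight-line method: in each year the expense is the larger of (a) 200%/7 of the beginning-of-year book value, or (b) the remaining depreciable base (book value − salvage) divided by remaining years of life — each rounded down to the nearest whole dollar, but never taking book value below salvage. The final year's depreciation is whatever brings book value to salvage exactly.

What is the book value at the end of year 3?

$118,930

Depreciable base = $326,342 − $37,800 = $288,542.
Year 1: DB = ⌊$326,342 × 200%/7⌋ = $93,240; SL = ⌊$288,542/7⌋ = $41,220 → take DB $93,240. Book value $233,102.
Year 2: DB = ⌊$233,102 × 200%/7⌋ = $66,600; SL = ⌊$195,302/6⌋ = $32,550 → take DB $66,600. Book value $166,502.
Year 3: DB = ⌊$166,502 × 200%/7⌋ = $47,572; SL = ⌊$128,702/5⌋ = $25,740 → take DB $47,572. Book value $118,930.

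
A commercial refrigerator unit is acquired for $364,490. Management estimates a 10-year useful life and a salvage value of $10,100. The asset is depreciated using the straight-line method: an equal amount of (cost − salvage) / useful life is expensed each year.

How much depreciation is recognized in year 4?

Depreciable base = $364,490 − $10,100 = $354,390.
Annual expense = $354,390 / 10 = $35,439.

$35,439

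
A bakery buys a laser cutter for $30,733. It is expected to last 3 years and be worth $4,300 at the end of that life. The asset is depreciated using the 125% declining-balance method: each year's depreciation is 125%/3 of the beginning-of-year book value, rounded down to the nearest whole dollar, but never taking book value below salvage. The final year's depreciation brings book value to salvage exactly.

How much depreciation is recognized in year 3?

Depreciable base = $30,733 − $4,300 = $26,433.
Year 1: ⌊$30,733 × 125%/3⌋ = $12,805. Book value $17,928.
Year 2: ⌊$17,928 × 125%/3⌋ = $7,470. Book value $10,458.
Year 3 (final): $10,458 − $4,300 = $6,158. Book value $4,300.

$6,158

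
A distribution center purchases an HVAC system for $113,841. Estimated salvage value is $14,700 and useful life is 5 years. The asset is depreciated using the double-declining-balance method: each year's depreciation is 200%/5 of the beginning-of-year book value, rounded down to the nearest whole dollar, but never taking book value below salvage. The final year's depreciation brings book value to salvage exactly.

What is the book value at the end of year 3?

$24,590

Depreciable base = $113,841 − $14,700 = $99,141.
Year 1: ⌊$113,841 × 200%/5⌋ = $45,536. Book value $68,305.
Year 2: ⌊$68,305 × 200%/5⌋ = $27,322. Book value $40,983.
Year 3: ⌊$40,983 × 200%/5⌋ = $16,393. Book value $24,590.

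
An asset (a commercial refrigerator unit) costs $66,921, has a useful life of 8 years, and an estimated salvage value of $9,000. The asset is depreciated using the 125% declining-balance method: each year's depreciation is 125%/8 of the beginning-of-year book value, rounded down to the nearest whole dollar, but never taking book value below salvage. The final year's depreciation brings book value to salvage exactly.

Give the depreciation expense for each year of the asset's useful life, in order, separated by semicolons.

$10,456; $8,822; $7,444; $6,281; $5,299; $4,471; $3,773; $11,375

Depreciable base = $66,921 − $9,000 = $57,921.
Year 1: ⌊$66,921 × 125%/8⌋ = $10,456. Book value $56,465.
Year 2: ⌊$56,465 × 125%/8⌋ = $8,822. Book value $47,643.
Year 3: ⌊$47,643 × 125%/8⌋ = $7,444. Book value $40,199.
Year 4: ⌊$40,199 × 125%/8⌋ = $6,281. Book value $33,918.
Year 5: ⌊$33,918 × 125%/8⌋ = $5,299. Book value $28,619.
Year 6: ⌊$28,619 × 125%/8⌋ = $4,471. Book value $24,148.
Year 7: ⌊$24,148 × 125%/8⌋ = $3,773. Book value $20,375.
Year 8 (final): $20,375 − $9,000 = $11,375. Book value $9,000.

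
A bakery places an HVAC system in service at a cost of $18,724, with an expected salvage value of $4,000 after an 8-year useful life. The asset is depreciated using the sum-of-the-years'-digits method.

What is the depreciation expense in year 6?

Depreciable base = $18,724 − $4,000 = $14,724.
Sum of the years' digits = 8+7+6+5+4+3+2+1 = 36.
Year 1: $14,724 × 8/36 = $3,272. Book value $15,452.
Year 2: $14,724 × 7/36 = $2,863. Book value $12,589.
Year 3: $14,724 × 6/36 = $2,454. Book value $10,135.
Year 4: $14,724 × 5/36 = $2,045. Book value $8,090.
Year 5: $14,724 × 4/36 = $1,636. Book value $6,454.
Year 6: $14,724 × 3/36 = $1,227. Book value $5,227.

$1,227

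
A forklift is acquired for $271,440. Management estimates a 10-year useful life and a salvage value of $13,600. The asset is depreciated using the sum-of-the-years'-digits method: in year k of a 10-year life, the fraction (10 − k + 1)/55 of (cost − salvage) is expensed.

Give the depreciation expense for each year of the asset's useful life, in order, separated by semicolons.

$46,880; $42,192; $37,504; $32,816; $28,128; $23,440; $18,752; $14,064; $9,376; $4,688

Depreciable base = $271,440 − $13,600 = $257,840.
Sum of the years' digits = 10+9+8+7+6+5+4+3+2+1 = 55.
Year 1: $257,840 × 10/55 = $46,880. Book value $224,560.
Year 2: $257,840 × 9/55 = $42,192. Book value $182,368.
Year 3: $257,840 × 8/55 = $37,504. Book value $144,864.
Year 4: $257,840 × 7/55 = $32,816. Book value $112,048.
Year 5: $257,840 × 6/55 = $28,128. Book value $83,920.
Year 6: $257,840 × 5/55 = $23,440. Book value $60,480.
Year 7: $257,840 × 4/55 = $18,752. Book value $41,728.
Year 8: $257,840 × 3/55 = $14,064. Book value $27,664.
Year 9: $257,840 × 2/55 = $9,376. Book value $18,288.
Year 10: $257,840 × 1/55 = $4,688. Book value $13,600.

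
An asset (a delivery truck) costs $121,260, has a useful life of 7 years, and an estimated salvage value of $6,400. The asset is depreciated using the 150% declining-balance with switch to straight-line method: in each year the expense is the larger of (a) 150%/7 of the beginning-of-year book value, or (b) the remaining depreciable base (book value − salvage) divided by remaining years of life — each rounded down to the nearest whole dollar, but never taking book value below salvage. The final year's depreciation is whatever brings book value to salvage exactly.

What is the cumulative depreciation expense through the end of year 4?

$75,545

Depreciable base = $121,260 − $6,400 = $114,860.
Year 1: DB = ⌊$121,260 × 150%/7⌋ = $25,984; SL = ⌊$114,860/7⌋ = $16,408 → take DB $25,984. Book value $95,276.
Year 2: DB = ⌊$95,276 × 150%/7⌋ = $20,416; SL = ⌊$88,876/6⌋ = $14,812 → take DB $20,416. Book value $74,860.
Year 3: DB = ⌊$74,860 × 150%/7⌋ = $16,041; SL = ⌊$68,460/5⌋ = $13,692 → take DB $16,041. Book value $58,819.
Year 4: DB = ⌊$58,819 × 150%/7⌋ = $12,604; SL = ⌊$52,419/4⌋ = $13,104 → take SL $13,104. Book value $45,715.
Accumulated through year 4 = $121,260 − $45,715 = $75,545.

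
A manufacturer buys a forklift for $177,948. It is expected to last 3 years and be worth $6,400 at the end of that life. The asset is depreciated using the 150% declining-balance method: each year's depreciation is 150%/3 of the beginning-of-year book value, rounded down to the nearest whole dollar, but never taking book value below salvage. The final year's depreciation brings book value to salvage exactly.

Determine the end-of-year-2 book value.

Depreciable base = $177,948 − $6,400 = $171,548.
Year 1: ⌊$177,948 × 150%/3⌋ = $88,974. Book value $88,974.
Year 2: ⌊$88,974 × 150%/3⌋ = $44,487. Book value $44,487.

$44,487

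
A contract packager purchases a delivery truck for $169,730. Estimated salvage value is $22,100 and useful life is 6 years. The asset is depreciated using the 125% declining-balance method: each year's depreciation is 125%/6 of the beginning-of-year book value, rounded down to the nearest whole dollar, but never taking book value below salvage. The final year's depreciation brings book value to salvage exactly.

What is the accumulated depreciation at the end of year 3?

Depreciable base = $169,730 − $22,100 = $147,630.
Year 1: ⌊$169,730 × 125%/6⌋ = $35,360. Book value $134,370.
Year 2: ⌊$134,370 × 125%/6⌋ = $27,993. Book value $106,377.
Year 3: ⌊$106,377 × 125%/6⌋ = $22,161. Book value $84,216.
Accumulated through year 3 = $169,730 − $84,216 = $85,514.

$85,514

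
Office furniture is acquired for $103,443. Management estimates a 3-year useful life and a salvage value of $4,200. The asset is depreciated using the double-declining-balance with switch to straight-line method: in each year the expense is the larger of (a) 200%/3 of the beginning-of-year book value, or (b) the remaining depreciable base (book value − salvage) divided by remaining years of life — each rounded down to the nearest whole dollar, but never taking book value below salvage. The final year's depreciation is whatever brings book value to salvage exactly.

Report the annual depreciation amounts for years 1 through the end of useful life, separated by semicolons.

Depreciable base = $103,443 − $4,200 = $99,243.
Year 1: DB = ⌊$103,443 × 200%/3⌋ = $68,962; SL = ⌊$99,243/3⌋ = $33,081 → take DB $68,962. Book value $34,481.
Year 2: DB = ⌊$34,481 × 200%/3⌋ = $22,987; SL = ⌊$30,281/2⌋ = $15,140 → take DB $22,987. Book value $11,494.
Year 3 (final): $11,494 − $4,200 = $7,294. Book value $4,200.

$68,962; $22,987; $7,294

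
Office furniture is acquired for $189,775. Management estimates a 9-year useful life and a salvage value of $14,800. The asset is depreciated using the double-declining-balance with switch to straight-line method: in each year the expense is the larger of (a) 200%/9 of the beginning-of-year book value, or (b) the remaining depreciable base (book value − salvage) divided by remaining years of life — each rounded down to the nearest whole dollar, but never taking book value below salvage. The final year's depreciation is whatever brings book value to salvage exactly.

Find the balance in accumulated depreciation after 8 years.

Depreciable base = $189,775 − $14,800 = $174,975.
Year 1: DB = ⌊$189,775 × 200%/9⌋ = $42,172; SL = ⌊$174,975/9⌋ = $19,441 → take DB $42,172. Book value $147,603.
Year 2: DB = ⌊$147,603 × 200%/9⌋ = $32,800; SL = ⌊$132,803/8⌋ = $16,600 → take DB $32,800. Book value $114,803.
Year 3: DB = ⌊$114,803 × 200%/9⌋ = $25,511; SL = ⌊$100,003/7⌋ = $14,286 → take DB $25,511. Book value $89,292.
Year 4: DB = ⌊$89,292 × 200%/9⌋ = $19,842; SL = ⌊$74,492/6⌋ = $12,415 → take DB $19,842. Book value $69,450.
Year 5: DB = ⌊$69,450 × 200%/9⌋ = $15,433; SL = ⌊$54,650/5⌋ = $10,930 → take DB $15,433. Book value $54,017.
Year 6: DB = ⌊$54,017 × 200%/9⌋ = $12,003; SL = ⌊$39,217/4⌋ = $9,804 → take DB $12,003. Book value $42,014.
Year 7: DB = ⌊$42,014 × 200%/9⌋ = $9,336; SL = ⌊$27,214/3⌋ = $9,071 → take DB $9,336. Book value $32,678.
Year 8: DB = ⌊$32,678 × 200%/9⌋ = $7,261; SL = ⌊$17,878/2⌋ = $8,939 → take SL $8,939. Book value $23,739.
Accumulated through year 8 = $189,775 − $23,739 = $166,036.

$166,036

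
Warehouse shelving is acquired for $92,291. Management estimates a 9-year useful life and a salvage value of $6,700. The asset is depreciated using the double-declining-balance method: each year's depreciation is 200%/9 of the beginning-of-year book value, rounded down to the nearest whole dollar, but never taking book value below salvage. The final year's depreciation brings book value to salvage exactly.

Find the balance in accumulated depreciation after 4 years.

Depreciable base = $92,291 − $6,700 = $85,591.
Year 1: ⌊$92,291 × 200%/9⌋ = $20,509. Book value $71,782.
Year 2: ⌊$71,782 × 200%/9⌋ = $15,951. Book value $55,831.
Year 3: ⌊$55,831 × 200%/9⌋ = $12,406. Book value $43,425.
Year 4: ⌊$43,425 × 200%/9⌋ = $9,650. Book value $33,775.
Accumulated through year 4 = $92,291 − $33,775 = $58,516.

$58,516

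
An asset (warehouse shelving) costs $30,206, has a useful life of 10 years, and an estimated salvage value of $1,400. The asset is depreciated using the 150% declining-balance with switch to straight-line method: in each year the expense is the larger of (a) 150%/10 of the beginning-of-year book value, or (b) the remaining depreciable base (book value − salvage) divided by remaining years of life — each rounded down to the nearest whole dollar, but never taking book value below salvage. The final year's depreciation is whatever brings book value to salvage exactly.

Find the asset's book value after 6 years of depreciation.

$10,980

Depreciable base = $30,206 − $1,400 = $28,806.
Year 1: DB = ⌊$30,206 × 150%/10⌋ = $4,530; SL = ⌊$28,806/10⌋ = $2,880 → take DB $4,530. Book value $25,676.
Year 2: DB = ⌊$25,676 × 150%/10⌋ = $3,851; SL = ⌊$24,276/9⌋ = $2,697 → take DB $3,851. Book value $21,825.
Year 3: DB = ⌊$21,825 × 150%/10⌋ = $3,273; SL = ⌊$20,425/8⌋ = $2,553 → take DB $3,273. Book value $18,552.
Year 4: DB = ⌊$18,552 × 150%/10⌋ = $2,782; SL = ⌊$17,152/7⌋ = $2,450 → take DB $2,782. Book value $15,770.
Year 5: DB = ⌊$15,770 × 150%/10⌋ = $2,365; SL = ⌊$14,370/6⌋ = $2,395 → take SL $2,395. Book value $13,375.
Year 6: DB = ⌊$13,375 × 150%/10⌋ = $2,006; SL = ⌊$11,975/5⌋ = $2,395 → take SL $2,395. Book value $10,980.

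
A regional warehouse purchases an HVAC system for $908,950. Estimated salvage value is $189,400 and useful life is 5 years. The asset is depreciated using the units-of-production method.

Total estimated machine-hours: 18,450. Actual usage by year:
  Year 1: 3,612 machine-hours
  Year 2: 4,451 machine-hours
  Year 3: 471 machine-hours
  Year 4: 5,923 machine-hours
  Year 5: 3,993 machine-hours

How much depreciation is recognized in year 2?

$173,589

Depreciable base = $908,950 − $189,400 = $719,550.
Rate = $719,550 / 18,450 machine-hours = $39 per machine-hour.
Year 1: 3,612 × $39 = $140,868. Book value $768,082.
Year 2: 4,451 × $39 = $173,589. Book value $594,493.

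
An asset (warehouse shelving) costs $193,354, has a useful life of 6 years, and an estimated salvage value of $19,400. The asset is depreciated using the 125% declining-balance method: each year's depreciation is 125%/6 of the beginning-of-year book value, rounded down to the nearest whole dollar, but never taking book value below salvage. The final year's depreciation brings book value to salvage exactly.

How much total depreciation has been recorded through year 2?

Depreciable base = $193,354 − $19,400 = $173,954.
Year 1: ⌊$193,354 × 125%/6⌋ = $40,282. Book value $153,072.
Year 2: ⌊$153,072 × 125%/6⌋ = $31,890. Book value $121,182.
Accumulated through year 2 = $193,354 − $121,182 = $72,172.

$72,172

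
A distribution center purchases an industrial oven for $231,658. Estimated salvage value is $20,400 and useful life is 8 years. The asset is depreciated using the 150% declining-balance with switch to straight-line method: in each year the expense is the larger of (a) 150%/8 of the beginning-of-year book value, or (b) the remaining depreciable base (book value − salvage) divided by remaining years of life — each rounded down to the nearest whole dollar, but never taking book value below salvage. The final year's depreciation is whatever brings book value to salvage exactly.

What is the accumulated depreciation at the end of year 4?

$130,698

Depreciable base = $231,658 − $20,400 = $211,258.
Year 1: DB = ⌊$231,658 × 150%/8⌋ = $43,435; SL = ⌊$211,258/8⌋ = $26,407 → take DB $43,435. Book value $188,223.
Year 2: DB = ⌊$188,223 × 150%/8⌋ = $35,291; SL = ⌊$167,823/7⌋ = $23,974 → take DB $35,291. Book value $152,932.
Year 3: DB = ⌊$152,932 × 150%/8⌋ = $28,674; SL = ⌊$132,532/6⌋ = $22,088 → take DB $28,674. Book value $124,258.
Year 4: DB = ⌊$124,258 × 150%/8⌋ = $23,298; SL = ⌊$103,858/5⌋ = $20,771 → take DB $23,298. Book value $100,960.
Accumulated through year 4 = $231,658 − $100,960 = $130,698.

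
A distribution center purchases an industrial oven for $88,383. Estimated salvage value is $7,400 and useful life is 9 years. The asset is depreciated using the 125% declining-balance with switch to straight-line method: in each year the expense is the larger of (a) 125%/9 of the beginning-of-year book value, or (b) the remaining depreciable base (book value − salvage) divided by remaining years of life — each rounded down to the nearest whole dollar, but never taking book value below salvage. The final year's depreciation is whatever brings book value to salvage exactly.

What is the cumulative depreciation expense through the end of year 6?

Depreciable base = $88,383 − $7,400 = $80,983.
Year 1: DB = ⌊$88,383 × 125%/9⌋ = $12,275; SL = ⌊$80,983/9⌋ = $8,998 → take DB $12,275. Book value $76,108.
Year 2: DB = ⌊$76,108 × 125%/9⌋ = $10,570; SL = ⌊$68,708/8⌋ = $8,588 → take DB $10,570. Book value $65,538.
Year 3: DB = ⌊$65,538 × 125%/9⌋ = $9,102; SL = ⌊$58,138/7⌋ = $8,305 → take DB $9,102. Book value $56,436.
Year 4: DB = ⌊$56,436 × 125%/9⌋ = $7,838; SL = ⌊$49,036/6⌋ = $8,172 → take SL $8,172. Book value $48,264.
Year 5: DB = ⌊$48,264 × 125%/9⌋ = $6,703; SL = ⌊$40,864/5⌋ = $8,172 → take SL $8,172. Book value $40,092.
Year 6: DB = ⌊$40,092 × 125%/9⌋ = $5,568; SL = ⌊$32,692/4⌋ = $8,173 → take SL $8,173. Book value $31,919.
Accumulated through year 6 = $88,383 − $31,919 = $56,464.

$56,464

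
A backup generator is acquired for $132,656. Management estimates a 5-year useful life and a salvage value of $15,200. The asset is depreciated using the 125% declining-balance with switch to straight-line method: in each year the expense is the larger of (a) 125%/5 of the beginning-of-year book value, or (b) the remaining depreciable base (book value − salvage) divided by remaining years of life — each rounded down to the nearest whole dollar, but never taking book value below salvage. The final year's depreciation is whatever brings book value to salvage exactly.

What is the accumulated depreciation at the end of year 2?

$58,037

Depreciable base = $132,656 − $15,200 = $117,456.
Year 1: DB = ⌊$132,656 × 125%/5⌋ = $33,164; SL = ⌊$117,456/5⌋ = $23,491 → take DB $33,164. Book value $99,492.
Year 2: DB = ⌊$99,492 × 125%/5⌋ = $24,873; SL = ⌊$84,292/4⌋ = $21,073 → take DB $24,873. Book value $74,619.
Accumulated through year 2 = $132,656 − $74,619 = $58,037.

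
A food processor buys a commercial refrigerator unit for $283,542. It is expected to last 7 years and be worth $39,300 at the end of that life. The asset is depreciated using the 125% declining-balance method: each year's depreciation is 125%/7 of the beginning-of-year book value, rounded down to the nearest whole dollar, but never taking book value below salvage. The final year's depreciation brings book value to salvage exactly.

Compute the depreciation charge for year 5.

$23,052

Depreciable base = $283,542 − $39,300 = $244,242.
Year 1: ⌊$283,542 × 125%/7⌋ = $50,632. Book value $232,910.
Year 2: ⌊$232,910 × 125%/7⌋ = $41,591. Book value $191,319.
Year 3: ⌊$191,319 × 125%/7⌋ = $34,164. Book value $157,155.
Year 4: ⌊$157,155 × 125%/7⌋ = $28,063. Book value $129,092.
Year 5: ⌊$129,092 × 125%/7⌋ = $23,052. Book value $106,040.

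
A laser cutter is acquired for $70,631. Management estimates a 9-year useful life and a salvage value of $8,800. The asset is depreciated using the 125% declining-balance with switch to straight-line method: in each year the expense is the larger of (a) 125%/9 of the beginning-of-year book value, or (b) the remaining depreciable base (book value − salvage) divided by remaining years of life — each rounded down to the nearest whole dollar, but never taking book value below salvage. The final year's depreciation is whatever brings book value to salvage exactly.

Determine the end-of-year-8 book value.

$14,808

Depreciable base = $70,631 − $8,800 = $61,831.
Year 1: DB = ⌊$70,631 × 125%/9⌋ = $9,809; SL = ⌊$61,831/9⌋ = $6,870 → take DB $9,809. Book value $60,822.
Year 2: DB = ⌊$60,822 × 125%/9⌋ = $8,447; SL = ⌊$52,022/8⌋ = $6,502 → take DB $8,447. Book value $52,375.
Year 3: DB = ⌊$52,375 × 125%/9⌋ = $7,274; SL = ⌊$43,575/7⌋ = $6,225 → take DB $7,274. Book value $45,101.
Year 4: DB = ⌊$45,101 × 125%/9⌋ = $6,264; SL = ⌊$36,301/6⌋ = $6,050 → take DB $6,264. Book value $38,837.
Year 5: DB = ⌊$38,837 × 125%/9⌋ = $5,394; SL = ⌊$30,037/5⌋ = $6,007 → take SL $6,007. Book value $32,830.
Year 6: DB = ⌊$32,830 × 125%/9⌋ = $4,559; SL = ⌊$24,030/4⌋ = $6,007 → take SL $6,007. Book value $26,823.
Year 7: DB = ⌊$26,823 × 125%/9⌋ = $3,725; SL = ⌊$18,023/3⌋ = $6,007 → take SL $6,007. Book value $20,816.
Year 8: DB = ⌊$20,816 × 125%/9⌋ = $2,891; SL = ⌊$12,016/2⌋ = $6,008 → take SL $6,008. Book value $14,808.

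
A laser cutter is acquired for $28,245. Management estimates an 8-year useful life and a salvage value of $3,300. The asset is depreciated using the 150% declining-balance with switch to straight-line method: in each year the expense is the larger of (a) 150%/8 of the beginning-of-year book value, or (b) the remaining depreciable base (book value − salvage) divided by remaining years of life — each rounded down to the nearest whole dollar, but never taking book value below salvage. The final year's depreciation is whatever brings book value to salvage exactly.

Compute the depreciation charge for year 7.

$2,234

Depreciable base = $28,245 − $3,300 = $24,945.
Year 1: DB = ⌊$28,245 × 150%/8⌋ = $5,295; SL = ⌊$24,945/8⌋ = $3,118 → take DB $5,295. Book value $22,950.
Year 2: DB = ⌊$22,950 × 150%/8⌋ = $4,303; SL = ⌊$19,650/7⌋ = $2,807 → take DB $4,303. Book value $18,647.
Year 3: DB = ⌊$18,647 × 150%/8⌋ = $3,496; SL = ⌊$15,347/6⌋ = $2,557 → take DB $3,496. Book value $15,151.
Year 4: DB = ⌊$15,151 × 150%/8⌋ = $2,840; SL = ⌊$11,851/5⌋ = $2,370 → take DB $2,840. Book value $12,311.
Year 5: DB = ⌊$12,311 × 150%/8⌋ = $2,308; SL = ⌊$9,011/4⌋ = $2,252 → take DB $2,308. Book value $10,003.
Year 6: DB = ⌊$10,003 × 150%/8⌋ = $1,875; SL = ⌊$6,703/3⌋ = $2,234 → take SL $2,234. Book value $7,769.
Year 7: DB = ⌊$7,769 × 150%/8⌋ = $1,456; SL = ⌊$4,469/2⌋ = $2,234 → take SL $2,234. Book value $5,535.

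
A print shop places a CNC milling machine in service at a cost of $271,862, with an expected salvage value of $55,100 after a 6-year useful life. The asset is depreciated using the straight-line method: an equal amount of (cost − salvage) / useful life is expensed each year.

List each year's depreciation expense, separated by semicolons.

Depreciable base = $271,862 − $55,100 = $216,762.
Annual expense = $216,762 / 6 = $36,127.
End of year 1: book value $235,735.
End of year 2: book value $199,608.
End of year 3: book value $163,481.
End of year 4: book value $127,354.
End of year 5: book value $91,227.
End of year 6: book value $55,100.

$36,127; $36,127; $36,127; $36,127; $36,127; $36,127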